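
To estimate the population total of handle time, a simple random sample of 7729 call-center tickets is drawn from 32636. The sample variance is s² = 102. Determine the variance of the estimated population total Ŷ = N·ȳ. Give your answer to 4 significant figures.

1.073 × 10^7

Var(Ŷ) = N²·Var(ȳ) = N²·(1 − n/N)·s²/n.
f = 7729/32636 = 0.23682437; Var(ȳ) = 0.76317563·102/7729 = 0.010071667.
Var(Ŷ) = 32636² · 0.010071667 = 1.0727418 × 10^7.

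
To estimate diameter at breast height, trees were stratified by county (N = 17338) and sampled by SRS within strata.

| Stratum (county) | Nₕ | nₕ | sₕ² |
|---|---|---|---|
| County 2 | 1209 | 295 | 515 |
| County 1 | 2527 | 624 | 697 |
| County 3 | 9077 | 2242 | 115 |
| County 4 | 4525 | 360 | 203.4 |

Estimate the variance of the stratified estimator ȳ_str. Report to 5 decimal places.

Var(ȳ_str) = Σₕ Wₕ²(1 − fₕ)sₕ²/nₕ with Wₕ = Nₕ/N, N = 17338.
County 2: Wₕ = 0.06973123; term = 0.06973123²·(1 − 0.24400331)·515/295 = 0.0064174089.
County 1: Wₕ = 0.14574922; term = 0.14574922²·(1 − 0.24693312)·697/624 = 0.017868752.
County 3: Wₕ = 0.52353213; term = 0.52353213²·(1 − 0.24699791)·115/2242 = 0.010586322.
County 4: Wₕ = 0.26098743; term = 0.26098743²·(1 − 0.07955801)·203.4/360 = 0.035422894.
Sum = 0.070295377.

0.07030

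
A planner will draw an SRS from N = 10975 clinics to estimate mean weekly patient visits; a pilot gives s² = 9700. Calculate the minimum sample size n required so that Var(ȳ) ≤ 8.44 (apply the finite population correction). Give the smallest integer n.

Without fpc, n₀ = s²/D = 9700/8.44 = 1149.2891.
With fpc, (1 − n/N)·s²/n ≤ D requires n ≥ n₀/(1 + n₀/N) = 1149.2891/(1 + 1149.2891/10975) = 1040.3454.
Rounding up, n = 1041.

1041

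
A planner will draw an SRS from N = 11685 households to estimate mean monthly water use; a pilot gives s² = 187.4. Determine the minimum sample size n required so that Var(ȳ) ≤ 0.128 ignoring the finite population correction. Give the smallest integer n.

1465

Without fpc, n₀ = s²/D = 187.4/0.128 = 1464.0625.
Rounding up, n = 1465.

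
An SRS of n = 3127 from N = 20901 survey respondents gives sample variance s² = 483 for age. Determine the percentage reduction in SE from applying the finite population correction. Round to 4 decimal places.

7.7834

f = n/N = 3127/20901 = 0.14961007.
SE_no-fpc = √(s²/n) = 0.39301545; SE_fpc = √((1−f)s²/n) = 0.36242544.
Ratio = √(1−f) = 0.92216589. Reduction = 100·(1 − 0.92216589) = 7.7834%.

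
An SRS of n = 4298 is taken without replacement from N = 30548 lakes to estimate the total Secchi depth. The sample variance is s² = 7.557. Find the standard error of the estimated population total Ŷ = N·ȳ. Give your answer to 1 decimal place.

Var(Ŷ) = N²·Var(ȳ) = N²·(1 − n/N)·s²/n.
f = 4298/30548 = 0.14069661; Var(ȳ) = 0.85930339·7.557/4298 = 0.0015108785.
Var(Ŷ) = 30548² · 0.0015108785 = 1.4099221 × 10^6.
SE(Ŷ) = √(1.4099221 × 10^6) = 1187.4.

1187.4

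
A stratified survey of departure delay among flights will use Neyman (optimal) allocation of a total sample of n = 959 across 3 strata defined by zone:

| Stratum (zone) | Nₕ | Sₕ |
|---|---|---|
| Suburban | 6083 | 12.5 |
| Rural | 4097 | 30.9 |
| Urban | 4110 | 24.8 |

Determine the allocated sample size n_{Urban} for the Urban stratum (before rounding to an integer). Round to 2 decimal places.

320.95

Neyman allocation: nₕ = n·NₕSₕ / Σⱼ NⱼSⱼ.
Σ NⱼSⱼ = 6083·12.5 + 4097·30.9 + 4110·24.8 = 304562.8.
n_{Urban} = 959·4110·24.8 / 304562.8 = 320.95.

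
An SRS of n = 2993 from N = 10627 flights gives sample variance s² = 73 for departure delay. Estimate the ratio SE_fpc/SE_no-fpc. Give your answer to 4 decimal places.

f = n/N = 2993/10627 = 0.28164110.
SE_no-fpc = √(s²/n) = 0.15617376; SE_fpc = √((1−f)s²/n) = 0.13236672.
Ratio = √(1−f) = 0.84756056.

0.8476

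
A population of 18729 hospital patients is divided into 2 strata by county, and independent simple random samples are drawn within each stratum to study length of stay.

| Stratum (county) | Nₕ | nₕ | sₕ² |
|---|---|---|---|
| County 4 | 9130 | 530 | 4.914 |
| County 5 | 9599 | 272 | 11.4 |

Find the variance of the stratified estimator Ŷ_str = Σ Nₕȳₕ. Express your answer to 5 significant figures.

Var(Ŷ_str) = Σₕ Nₕ²(1 − fₕ)sₕ²/nₕ.
County 4: 9130²·(1 − 530/9130)·4.914/530 = 727995.19.
County 5: 9599²·(1 − 272/9599)·11.4/272 = 3.752355 × 10^6.
Sum = 4.4803502 × 10^6.

4.4804 × 10^6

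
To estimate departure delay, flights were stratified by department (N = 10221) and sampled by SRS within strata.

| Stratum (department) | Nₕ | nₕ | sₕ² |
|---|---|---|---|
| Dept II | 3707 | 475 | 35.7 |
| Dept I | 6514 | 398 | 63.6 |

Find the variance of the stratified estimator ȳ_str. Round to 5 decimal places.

Var(ȳ_str) = Σₕ Wₕ²(1 − fₕ)sₕ²/nₕ with Wₕ = Nₕ/N, N = 10221.
Dept II: Wₕ = 0.36268467; term = 0.36268467²·(1 − 0.12813596)·35.7/475 = 0.0086194939.
Dept I: Wₕ = 0.63731533; term = 0.63731533²·(1 − 0.06109917)·63.6/398 = 0.060940007.
Sum = 0.069559501.

0.06956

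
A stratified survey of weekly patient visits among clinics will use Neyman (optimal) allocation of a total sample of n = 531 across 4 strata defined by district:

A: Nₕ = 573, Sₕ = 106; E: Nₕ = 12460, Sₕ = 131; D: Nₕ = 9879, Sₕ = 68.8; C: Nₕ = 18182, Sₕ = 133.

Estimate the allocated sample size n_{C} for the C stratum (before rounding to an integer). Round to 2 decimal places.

268.02

Neyman allocation: nₕ = n·NₕSₕ / Σⱼ NⱼSⱼ.
Σ NⱼSⱼ = 573·106 + 12460·131 + 9879·68.8 + 18182·133 = 4.7908792 × 10^6.
n_{C} = 531·18182·133 / (4.7908792 × 10^6) = 268.02.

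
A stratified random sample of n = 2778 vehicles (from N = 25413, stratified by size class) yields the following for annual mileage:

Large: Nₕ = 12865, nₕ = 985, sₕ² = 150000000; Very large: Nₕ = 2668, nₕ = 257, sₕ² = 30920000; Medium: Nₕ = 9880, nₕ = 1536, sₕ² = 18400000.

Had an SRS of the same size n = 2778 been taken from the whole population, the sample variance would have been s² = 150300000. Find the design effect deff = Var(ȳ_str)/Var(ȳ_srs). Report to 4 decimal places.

Var(ȳ_str) = Σ Wₕ²(1−fₕ)sₕ²/nₕ with Wₕ = Nₕ/25413:
  Large: (12865/25413)²·(1−985/12865)·150000000/985 = 36038.722
  Very large: (2668/25413)²·(1−257/2668)·30920000/257 = 1198.333
  Medium: (9880/25413)²·(1−1536/9880)·18400000/1536 = 1529.1355
  → Var(ȳ_str) = 38766.191.
Var(ȳ_srs) = (1 − 2778/25413)·150300000/2778 = 48189.376.
deff = 38766.191 / 48189.376 = 0.8045.

0.8045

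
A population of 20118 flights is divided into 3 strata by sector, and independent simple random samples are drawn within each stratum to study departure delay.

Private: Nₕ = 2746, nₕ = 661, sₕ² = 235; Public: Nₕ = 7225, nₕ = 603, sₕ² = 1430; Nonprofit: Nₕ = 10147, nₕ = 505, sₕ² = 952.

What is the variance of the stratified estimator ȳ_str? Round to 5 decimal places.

Var(ȳ_str) = Σₕ Wₕ²(1 − fₕ)sₕ²/nₕ with Wₕ = Nₕ/N, N = 20118.
Private: Wₕ = 0.13649468; term = 0.13649468²·(1 − 0.24071377)·235/661 = 0.0050292519.
Public: Wₕ = 0.35913113; term = 0.35913113²·(1 − 0.08346021)·1430/603 = 0.28033424.
Nonprofit: Wₕ = 0.50437419; term = 0.50437419²·(1 − 0.04976840)·952/505 = 0.45570181.
Sum = 0.7410653.

0.74107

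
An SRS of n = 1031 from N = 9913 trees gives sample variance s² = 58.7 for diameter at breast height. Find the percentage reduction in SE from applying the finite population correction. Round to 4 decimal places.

5.3430

f = n/N = 1031/9913 = 0.10400484.
SE_no-fpc = √(s²/n) = 0.23861059; SE_fpc = √((1−f)s²/n) = 0.22586168.
Ratio = √(1−f) = 0.94657021. Reduction = 100·(1 − 0.94657021) = 5.3430%.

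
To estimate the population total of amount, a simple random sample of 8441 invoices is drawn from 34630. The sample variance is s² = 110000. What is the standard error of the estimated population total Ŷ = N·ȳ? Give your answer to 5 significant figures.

Var(Ŷ) = N²·Var(ȳ) = N²·(1 − n/N)·s²/n.
f = 8441/34630 = 0.24374820; Var(ȳ) = 0.75625180·110000/8441 = 9.8551947.
Var(Ŷ) = 34630² · 9.8551947 = 1.1818713 × 10^10.
SE(Ŷ) = √(1.1818713 × 10^10) = 108710.

108710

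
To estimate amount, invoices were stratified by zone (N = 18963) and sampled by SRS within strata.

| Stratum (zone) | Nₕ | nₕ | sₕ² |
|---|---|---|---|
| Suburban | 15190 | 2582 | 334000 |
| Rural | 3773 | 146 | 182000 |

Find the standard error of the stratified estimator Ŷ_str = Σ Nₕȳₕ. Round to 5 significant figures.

204530

Var(Ŷ_str) = Σₕ Nₕ²(1 − fₕ)sₕ²/nₕ.
Suburban: 15190²·(1 − 2582/15190)·334000/2582 = 2.477389 × 10^10.
Rural: 3773²·(1 − 146/3773)·182000/146 = 1.7058973 × 10^10.
Sum = 4.1832863 × 10^10.
SE = √(4.1832863 × 10^10) = 204530.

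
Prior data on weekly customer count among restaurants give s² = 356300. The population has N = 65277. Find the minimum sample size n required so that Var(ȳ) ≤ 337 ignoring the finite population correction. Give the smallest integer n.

1058

Without fpc, n₀ = s²/D = 356300/337 = 1057.2700.
Rounding up, n = 1058.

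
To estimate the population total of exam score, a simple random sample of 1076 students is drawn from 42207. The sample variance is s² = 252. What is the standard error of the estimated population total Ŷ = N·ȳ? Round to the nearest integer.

Var(Ŷ) = N²·Var(ȳ) = N²·(1 − n/N)·s²/n.
f = 1076/42207 = 0.02549340; Var(ȳ) = 0.97450660·252/1076 = 0.22823017.
Var(Ŷ) = 42207² · 0.22823017 = 4.0657627 × 10^8.
SE(Ŷ) = √(4.0657627 × 10^8) = 20164.

20164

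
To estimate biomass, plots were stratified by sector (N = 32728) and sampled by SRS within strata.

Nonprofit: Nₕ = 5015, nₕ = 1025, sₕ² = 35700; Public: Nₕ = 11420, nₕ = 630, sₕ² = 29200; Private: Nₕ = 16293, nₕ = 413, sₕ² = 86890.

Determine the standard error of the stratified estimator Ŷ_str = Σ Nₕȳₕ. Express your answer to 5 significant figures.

Var(Ŷ_str) = Σₕ Nₕ²(1 − fₕ)sₕ²/nₕ.
Nonprofit: 5015²·(1 − 1025/5015)·35700/1025 = 6.9692843 × 10^8.
Public: 11420²·(1 − 630/11420)·29200/630 = 5.7112326 × 10^9.
Private: 16293²·(1 − 413/16293)·86890/413 = 5.4434132 × 10^10.
Sum = 6.0842293 × 10^10.
SE = √(6.0842293 × 10^10) = 246660.

246660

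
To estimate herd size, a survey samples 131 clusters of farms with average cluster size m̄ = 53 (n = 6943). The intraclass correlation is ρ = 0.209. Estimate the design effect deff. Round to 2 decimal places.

11.87

deff = 1 + (53 − 1)·0.209 = 1 + 10.868 = 11.868.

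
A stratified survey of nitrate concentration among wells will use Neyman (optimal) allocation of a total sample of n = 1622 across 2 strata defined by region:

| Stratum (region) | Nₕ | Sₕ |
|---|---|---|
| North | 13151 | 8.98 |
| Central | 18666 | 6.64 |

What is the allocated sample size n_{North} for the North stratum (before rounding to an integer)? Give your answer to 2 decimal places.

791.41

Neyman allocation: nₕ = n·NₕSₕ / Σⱼ NⱼSⱼ.
Σ NⱼSⱼ = 13151·8.98 + 18666·6.64 = 242038.22.
n_{North} = 1622·13151·8.98 / 242038.22 = 791.41.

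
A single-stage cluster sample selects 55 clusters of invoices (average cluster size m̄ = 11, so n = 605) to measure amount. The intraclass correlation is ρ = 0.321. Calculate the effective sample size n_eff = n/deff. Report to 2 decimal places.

deff = 1 + (11 − 1)·0.321 = 1 + 3.21 = 4.21.
n_eff = 605 / 4.21 = 143.71.

143.71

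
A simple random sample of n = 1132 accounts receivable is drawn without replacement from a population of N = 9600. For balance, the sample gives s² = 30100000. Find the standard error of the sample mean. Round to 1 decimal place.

153.1

Under SRS without replacement, Var(ȳ) = (1 − f)·s²/n with f = n/N = 1132/9600 = 0.11791667.
Var(ȳ) = (1 − 0.11791667)·30100000/1132 = 0.88208333·26590.106 = 23454.689.
SE(ȳ) = √(23454.689) = 153.1.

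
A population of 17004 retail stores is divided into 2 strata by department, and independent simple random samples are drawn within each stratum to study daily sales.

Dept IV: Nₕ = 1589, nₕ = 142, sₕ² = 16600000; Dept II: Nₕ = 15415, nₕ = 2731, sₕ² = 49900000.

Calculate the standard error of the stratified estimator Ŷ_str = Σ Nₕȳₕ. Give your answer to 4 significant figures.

Var(Ŷ_str) = Σₕ Nₕ²(1 − fₕ)sₕ²/nₕ.
Dept IV: 1589²·(1 − 142/1589)·16600000/142 = 2.6878942 × 10^11.
Dept II: 15415²·(1 − 2731/15415)·49900000/2731 = 3.5725524 × 10^12.
Sum = 3.8413418 × 10^12.
SE = √(3.8413418 × 10^12) = 1.960 × 10^6.

1.960 × 10^6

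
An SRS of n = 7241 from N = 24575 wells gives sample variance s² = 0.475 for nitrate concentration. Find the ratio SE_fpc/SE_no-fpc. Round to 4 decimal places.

f = n/N = 7241/24575 = 0.29464903.
SE_no-fpc = √(s²/n) = 0.0080993008; SE_fpc = √((1−f)s²/n) = 0.006802212.
Ratio = √(1−f) = 0.83985175.

0.8399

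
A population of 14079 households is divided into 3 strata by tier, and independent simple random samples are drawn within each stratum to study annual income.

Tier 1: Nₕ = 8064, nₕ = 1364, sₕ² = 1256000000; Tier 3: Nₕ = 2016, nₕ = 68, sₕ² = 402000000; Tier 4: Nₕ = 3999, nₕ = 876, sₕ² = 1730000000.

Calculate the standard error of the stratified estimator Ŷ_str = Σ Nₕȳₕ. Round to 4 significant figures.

Var(Ŷ_str) = Σₕ Nₕ²(1 − fₕ)sₕ²/nₕ.
Tier 1: 8064²·(1 − 1364/8064)·1256000000/1364 = 4.975086 × 10^13.
Tier 3: 2016²·(1 − 68/2016)·402000000/68 = 2.3216493 × 10^13.
Tier 4: 3999²·(1 − 876/3999)·1730000000/876 = 2.4664106 × 10^13.
Sum = 9.7631459 × 10^13.
SE = √(9.7631459 × 10^13) = 9.881 × 10^6.

9.881 × 10^6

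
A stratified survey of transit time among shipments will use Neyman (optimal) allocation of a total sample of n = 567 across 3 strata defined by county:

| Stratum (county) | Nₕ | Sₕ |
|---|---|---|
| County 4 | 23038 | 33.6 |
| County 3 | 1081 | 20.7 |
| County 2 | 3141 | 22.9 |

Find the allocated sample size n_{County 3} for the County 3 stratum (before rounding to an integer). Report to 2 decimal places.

14.61

Neyman allocation: nₕ = n·NₕSₕ / Σⱼ NⱼSⱼ.
Σ NⱼSⱼ = 23038·33.6 + 1081·20.7 + 3141·22.9 = 868382.4.
n_{County 3} = 567·1081·20.7 / 868382.4 = 14.61.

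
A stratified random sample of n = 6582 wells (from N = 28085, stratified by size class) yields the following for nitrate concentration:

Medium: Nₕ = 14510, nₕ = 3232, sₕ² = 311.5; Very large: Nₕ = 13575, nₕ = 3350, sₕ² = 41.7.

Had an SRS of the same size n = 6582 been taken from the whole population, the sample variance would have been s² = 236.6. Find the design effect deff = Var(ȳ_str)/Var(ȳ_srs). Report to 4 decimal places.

0.8061

Var(ȳ_str) = Σ Wₕ²(1−fₕ)sₕ²/nₕ with Wₕ = Nₕ/28085:
  Medium: (14510/28085)²·(1−3232/14510)·311.5/3232 = 0.019995734
  Very large: (13575/28085)²·(1−3350/13575)·41.7/3350 = 0.0021905115
  → Var(ȳ_str) = 0.022186246.
Var(ȳ_srs) = (1 − 6582/28085)·236.6/6582 = 0.027522095.
deff = 0.022186246 / 0.027522095 = 0.8061.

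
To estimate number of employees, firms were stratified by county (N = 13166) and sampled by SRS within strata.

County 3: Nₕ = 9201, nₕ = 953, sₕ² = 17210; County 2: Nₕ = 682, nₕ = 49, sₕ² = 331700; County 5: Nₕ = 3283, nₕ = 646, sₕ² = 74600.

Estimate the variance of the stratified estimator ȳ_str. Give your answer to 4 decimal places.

30.5324

Var(ȳ_str) = Σₕ Wₕ²(1 − fₕ)sₕ²/nₕ with Wₕ = Nₕ/N, N = 13166.
County 3: Wₕ = 0.69884551; term = 0.69884551²·(1 − 0.10357570)·17210/953 = 7.90613.
County 2: Wₕ = 0.05180009; term = 0.05180009²·(1 − 0.07184751)·331700/49 = 16.858921.
County 5: Wₕ = 0.24935440; term = 0.24935440²·(1 − 0.19677125)·74600/646 = 5.767394.
Sum = 30.532445.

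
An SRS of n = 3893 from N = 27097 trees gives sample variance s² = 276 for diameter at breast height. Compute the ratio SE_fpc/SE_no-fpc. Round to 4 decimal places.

f = n/N = 3893/27097 = 0.14366904.
SE_no-fpc = √(s²/n) = 0.26626393; SE_fpc = √((1−f)s²/n) = 0.24639572.
Ratio = √(1−f) = 0.92538152.

0.9254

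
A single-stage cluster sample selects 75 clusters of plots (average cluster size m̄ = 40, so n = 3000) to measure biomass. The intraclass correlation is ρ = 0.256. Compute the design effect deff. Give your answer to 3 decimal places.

deff = 1 + (40 − 1)·0.256 = 1 + 9.984 = 10.984.

10.984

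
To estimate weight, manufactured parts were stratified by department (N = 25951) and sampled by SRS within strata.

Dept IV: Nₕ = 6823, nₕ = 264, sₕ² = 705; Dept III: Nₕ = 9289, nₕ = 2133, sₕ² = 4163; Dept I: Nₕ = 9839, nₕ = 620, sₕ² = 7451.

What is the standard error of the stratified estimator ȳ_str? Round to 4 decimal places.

1.4102

Var(ȳ_str) = Σₕ Wₕ²(1 − fₕ)sₕ²/nₕ with Wₕ = Nₕ/N, N = 25951.
Dept IV: Wₕ = 0.26291858; term = 0.26291858²·(1 − 0.03869266)·705/264 = 0.17745572.
Dept III: Wₕ = 0.35794382; term = 0.35794382²·(1 − 0.22962644)·4163/2133 = 0.19264008.
Dept I: Wₕ = 0.37913761; term = 0.37913761²·(1 − 0.06301453)·7451/620 = 1.618637.
Sum = 1.9887328.
SE = √(1.9887328) = 1.4102.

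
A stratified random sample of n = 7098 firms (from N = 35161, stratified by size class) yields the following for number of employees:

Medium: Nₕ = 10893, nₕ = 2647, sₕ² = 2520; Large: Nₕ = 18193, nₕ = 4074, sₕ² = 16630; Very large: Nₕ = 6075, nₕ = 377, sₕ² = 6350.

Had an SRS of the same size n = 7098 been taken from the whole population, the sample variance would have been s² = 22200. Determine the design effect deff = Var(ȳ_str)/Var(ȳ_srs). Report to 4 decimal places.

Var(ȳ_str) = Σ Wₕ²(1−fₕ)sₕ²/nₕ with Wₕ = Nₕ/35161:
  Medium: (10893/35161)²·(1−2647/10893)·2520/2647 = 0.069169557
  Large: (18193/35161)²·(1−4074/18193)·16630/4074 = 0.84811949
  Very large: (6075/35161)²·(1−377/6075)·6350/377 = 0.47160529
  → Var(ȳ_str) = 1.3888943.
Var(ȳ_srs) = (1 − 7098/35161)·22200/7098 = 2.4962602.
deff = 1.3888943 / 2.4962602 = 0.5564.

0.5564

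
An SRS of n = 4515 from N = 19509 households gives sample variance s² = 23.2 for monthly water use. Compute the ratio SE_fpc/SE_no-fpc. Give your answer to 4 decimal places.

0.8767

f = n/N = 4515/19509 = 0.23143165.
SE_no-fpc = √(s²/n) = 0.071682825; SE_fpc = √((1−f)s²/n) = 0.062842921.
Ratio = √(1−f) = 0.87668030.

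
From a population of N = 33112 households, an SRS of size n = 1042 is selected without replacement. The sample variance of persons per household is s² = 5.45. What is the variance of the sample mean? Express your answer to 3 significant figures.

Under SRS without replacement, Var(ȳ) = (1 − f)·s²/n with f = n/N = 1042/33112 = 0.03146895.
Var(ȳ) = (1 − 0.03146895)·5.45/1042 = 0.96853105·0.0052303263 = 0.0050657334.

0.00507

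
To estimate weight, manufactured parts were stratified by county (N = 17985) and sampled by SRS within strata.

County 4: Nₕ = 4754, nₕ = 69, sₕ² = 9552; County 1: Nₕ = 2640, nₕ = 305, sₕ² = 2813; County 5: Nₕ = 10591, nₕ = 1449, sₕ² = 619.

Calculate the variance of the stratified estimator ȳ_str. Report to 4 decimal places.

Var(ȳ_str) = Σₕ Wₕ²(1 − fₕ)sₕ²/nₕ with Wₕ = Nₕ/N, N = 17985.
County 4: Wₕ = 0.26433139; term = 0.26433139²·(1 − 0.01451409)·9552/69 = 9.5321992.
County 1: Wₕ = 0.14678899; term = 0.14678899²·(1 − 0.11553030)·2813/305 = 0.175768.
County 5: Wₕ = 0.58887962; term = 0.58887962²·(1 − 0.13681428)·619/1449 = 0.12787321.
Sum = 9.8358404.

9.8358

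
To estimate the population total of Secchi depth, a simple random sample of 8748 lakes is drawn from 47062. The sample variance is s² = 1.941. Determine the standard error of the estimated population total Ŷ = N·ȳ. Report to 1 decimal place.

Var(Ŷ) = N²·Var(ȳ) = N²·(1 − n/N)·s²/n.
f = 8748/47062 = 0.18588245; Var(ȳ) = 0.81411755·1.941/8748 = 1.8063582 × 10^-4.
Var(Ŷ) = 47062² · (1.8063582 × 10^-4) = 400077.97.
SE(Ŷ) = √(400077.97) = 632.5.

632.5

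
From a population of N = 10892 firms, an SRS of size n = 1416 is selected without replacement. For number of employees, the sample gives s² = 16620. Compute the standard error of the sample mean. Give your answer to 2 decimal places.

3.20

Under SRS without replacement, Var(ȳ) = (1 − f)·s²/n with f = n/N = 1416/10892 = 0.13000367.
Var(ȳ) = (1 − 0.13000367)·16620/1416 = 0.86999633·11.737288 = 10.211398.
SE(ȳ) = √(10.211398) = 3.20.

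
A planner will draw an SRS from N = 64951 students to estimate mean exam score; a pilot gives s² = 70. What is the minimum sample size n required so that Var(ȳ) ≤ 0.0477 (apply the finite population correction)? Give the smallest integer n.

Without fpc, n₀ = s²/D = 70/0.0477 = 1467.5052.
With fpc, (1 − n/N)·s²/n ≤ D requires n ≥ n₀/(1 + n₀/N) = 1467.5052/(1 + 1467.5052/64951) = 1435.0809.
Rounding up, n = 1436.

1436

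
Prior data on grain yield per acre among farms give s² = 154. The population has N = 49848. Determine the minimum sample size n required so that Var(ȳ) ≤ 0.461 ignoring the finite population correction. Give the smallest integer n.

Without fpc, n₀ = s²/D = 154/0.461 = 334.0564.
Rounding up, n = 335.

335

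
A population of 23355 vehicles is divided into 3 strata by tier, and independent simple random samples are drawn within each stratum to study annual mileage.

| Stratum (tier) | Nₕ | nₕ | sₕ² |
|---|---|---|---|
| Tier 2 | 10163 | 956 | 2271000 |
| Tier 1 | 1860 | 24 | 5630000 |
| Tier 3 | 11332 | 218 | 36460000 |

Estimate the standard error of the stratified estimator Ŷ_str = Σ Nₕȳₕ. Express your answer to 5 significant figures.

Var(Ŷ_str) = Σₕ Nₕ²(1 − fₕ)sₕ²/nₕ.
Tier 2: 10163²·(1 − 956/10163)·2271000/956 = 2.2227945 × 10^11.
Tier 1: 1860²·(1 − 24/1860)·5630000/24 = 8.010927 × 10^11.
Tier 3: 11332²·(1 − 218/11332)·36460000/218 = 2.106382 × 10^13.
Sum = 2.2087192 × 10^13.
SE = √(2.2087192 × 10^13) = 4.6997 × 10^6.

4.6997 × 10^6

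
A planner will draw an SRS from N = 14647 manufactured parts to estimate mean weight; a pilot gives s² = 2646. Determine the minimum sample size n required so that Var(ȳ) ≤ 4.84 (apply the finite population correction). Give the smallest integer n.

528

Without fpc, n₀ = s²/D = 2646/4.84 = 546.6942.
With fpc, (1 − n/N)·s²/n ≤ D requires n ≥ n₀/(1 + n₀/N) = 546.6942/(1 + 546.6942/14647) = 527.0232.
Rounding up, n = 528.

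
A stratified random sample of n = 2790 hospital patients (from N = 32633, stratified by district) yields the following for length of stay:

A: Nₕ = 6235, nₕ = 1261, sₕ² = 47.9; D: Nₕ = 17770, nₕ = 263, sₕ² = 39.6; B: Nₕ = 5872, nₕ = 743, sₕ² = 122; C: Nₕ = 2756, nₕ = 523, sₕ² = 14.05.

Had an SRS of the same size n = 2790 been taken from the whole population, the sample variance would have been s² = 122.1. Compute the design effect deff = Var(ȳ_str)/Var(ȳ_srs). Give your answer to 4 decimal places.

1.2466

Var(ȳ_str) = Σ Wₕ²(1−fₕ)sₕ²/nₕ with Wₕ = Nₕ/32633:
  A: (6235/32633)²·(1−1261/6235)·47.9/1261 = 0.0011062382
  D: (17770/32633)²·(1−263/17770)·39.6/263 = 0.043987026
  B: (5872/32633)²·(1−743/5872)·122/743 = 0.0046438241
  C: (2756/32633)²·(1−523/2756)·14.05/523 = 1.5524891 × 10^-4
  → Var(ȳ_str) = 0.049892337.
Var(ȳ_srs) = (1 − 2790/32633)·122.1/2790 = 0.04002183.
deff = 0.049892337 / 0.04002183 = 1.2466.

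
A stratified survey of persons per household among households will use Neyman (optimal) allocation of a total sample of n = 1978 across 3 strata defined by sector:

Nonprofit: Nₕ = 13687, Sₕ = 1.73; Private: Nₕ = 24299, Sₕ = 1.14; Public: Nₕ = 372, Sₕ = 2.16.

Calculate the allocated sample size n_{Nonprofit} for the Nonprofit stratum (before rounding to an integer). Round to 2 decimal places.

Neyman allocation: nₕ = n·NₕSₕ / Σⱼ NⱼSⱼ.
Σ NⱼSⱼ = 13687·1.73 + 24299·1.14 + 372·2.16 = 52182.89.
n_{Nonprofit} = 1978·13687·1.73 / 52182.89 = 897.54.

897.54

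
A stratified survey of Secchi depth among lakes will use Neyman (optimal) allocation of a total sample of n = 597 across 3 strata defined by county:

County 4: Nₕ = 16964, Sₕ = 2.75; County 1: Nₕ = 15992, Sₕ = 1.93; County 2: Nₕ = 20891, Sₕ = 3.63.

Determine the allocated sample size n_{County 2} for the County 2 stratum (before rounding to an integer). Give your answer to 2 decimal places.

Neyman allocation: nₕ = n·NₕSₕ / Σⱼ NⱼSⱼ.
Σ NⱼSⱼ = 16964·2.75 + 15992·1.93 + 20891·3.63 = 153349.89.
n_{County 2} = 597·20891·3.63 / 153349.89 = 295.23.

295.23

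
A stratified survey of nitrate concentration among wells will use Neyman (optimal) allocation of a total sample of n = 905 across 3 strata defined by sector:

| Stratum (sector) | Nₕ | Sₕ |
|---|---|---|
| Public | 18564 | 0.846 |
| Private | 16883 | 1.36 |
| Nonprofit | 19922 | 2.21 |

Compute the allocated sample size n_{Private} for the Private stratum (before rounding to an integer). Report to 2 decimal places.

251.28

Neyman allocation: nₕ = n·NₕSₕ / Σⱼ NⱼSⱼ.
Σ NⱼSⱼ = 18564·0.846 + 16883·1.36 + 19922·2.21 = 82693.644.
n_{Private} = 905·16883·1.36 / 82693.644 = 251.28.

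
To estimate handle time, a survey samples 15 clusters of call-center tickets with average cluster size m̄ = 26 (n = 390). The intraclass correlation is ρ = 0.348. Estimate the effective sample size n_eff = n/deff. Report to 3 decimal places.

deff = 1 + (26 − 1)·0.348 = 1 + 8.7 = 9.7.
n_eff = 390 / 9.7 = 40.206.

40.206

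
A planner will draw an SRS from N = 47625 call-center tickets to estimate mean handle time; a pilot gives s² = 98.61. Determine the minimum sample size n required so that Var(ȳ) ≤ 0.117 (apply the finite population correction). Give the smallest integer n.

829

Without fpc, n₀ = s²/D = 98.61/0.117 = 842.8205.
With fpc, (1 − n/N)·s²/n ≤ D requires n ≥ n₀/(1 + n₀/N) = 842.8205/(1 + 842.8205/47625) = 828.1645.
Rounding up, n = 829.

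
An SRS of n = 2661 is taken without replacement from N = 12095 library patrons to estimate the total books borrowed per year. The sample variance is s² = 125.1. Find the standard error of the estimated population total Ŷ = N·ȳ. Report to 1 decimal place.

2316.1

Var(Ŷ) = N²·Var(ȳ) = N²·(1 − n/N)·s²/n.
f = 2661/12095 = 0.22000827; Var(ȳ) = 0.77999173·125.1/2661 = 0.036669284.
Var(Ŷ) = 12095² · 0.036669284 = 5.3643138 × 10^6.
SE(Ŷ) = √(5.3643138 × 10^6) = 2316.1.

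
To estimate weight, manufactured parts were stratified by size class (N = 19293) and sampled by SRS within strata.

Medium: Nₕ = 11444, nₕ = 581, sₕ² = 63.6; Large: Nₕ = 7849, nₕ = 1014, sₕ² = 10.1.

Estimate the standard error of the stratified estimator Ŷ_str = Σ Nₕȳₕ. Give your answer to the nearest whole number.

3761

Var(Ŷ_str) = Σₕ Nₕ²(1 − fₕ)sₕ²/nₕ.
Medium: 11444²·(1 − 581/11444)·63.6/581 = 1.3608448 × 10^7.
Large: 7849²·(1 − 1014/7849)·10.1/1014 = 534362.86.
Sum = 1.4142811 × 10^7.
SE = √(1.4142811 × 10^7) = 3761.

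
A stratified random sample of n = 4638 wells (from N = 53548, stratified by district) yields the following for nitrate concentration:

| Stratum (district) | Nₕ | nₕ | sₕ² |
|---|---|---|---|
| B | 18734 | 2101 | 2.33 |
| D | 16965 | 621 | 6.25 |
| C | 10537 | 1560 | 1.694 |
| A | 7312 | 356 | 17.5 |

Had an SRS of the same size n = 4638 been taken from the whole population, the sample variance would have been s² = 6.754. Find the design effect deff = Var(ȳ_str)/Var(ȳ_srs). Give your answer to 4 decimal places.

Var(ȳ_str) = Σ Wₕ²(1−fₕ)sₕ²/nₕ with Wₕ = Nₕ/53548:
  B: (18734/53548)²·(1−2101/18734)·2.33/2101 = 1.2051593 × 10^-4
  D: (16965/53548)²·(1−621/16965)·6.25/621 = 9.7322695 × 10^-4
  C: (10537/53548)²·(1−1560/10537)·1.694/1560 = 3.5822056 × 10^-5
  A: (7312/53548)²·(1−356/7312)·17.5/356 = 8.7196147 × 10^-4
  → Var(ȳ_str) = 0.0020015264.
Var(ȳ_srs) = (1 − 4638/53548)·6.754/4638 = 0.0013301013.
deff = 0.0020015264 / 0.0013301013 = 1.5048.

1.5048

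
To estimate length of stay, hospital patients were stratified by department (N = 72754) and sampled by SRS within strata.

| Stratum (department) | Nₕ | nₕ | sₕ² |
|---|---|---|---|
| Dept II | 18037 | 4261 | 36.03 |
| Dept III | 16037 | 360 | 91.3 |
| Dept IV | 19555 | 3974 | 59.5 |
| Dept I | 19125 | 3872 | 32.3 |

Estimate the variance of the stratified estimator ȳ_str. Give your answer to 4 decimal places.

Var(ȳ_str) = Σₕ Wₕ²(1 − fₕ)sₕ²/nₕ with Wₕ = Nₕ/N, N = 72754.
Dept II: Wₕ = 0.24791764; term = 0.24791764²·(1 − 0.23623662)·36.03/4261 = 3.9694142 × 10^-4.
Dept III: Wₕ = 0.22042774; term = 0.22042774²·(1 − 0.02244809)·91.3/360 = 0.012045938.
Dept IV: Wₕ = 0.26878247; term = 0.26878247²·(1 − 0.20322168)·59.5/3974 = 8.6184368 × 10^-4.
Dept I: Wₕ = 0.26287214; term = 0.26287214²·(1 − 0.20245752)·32.3/3872 = 4.5973772 × 10^-4.
Sum = 0.013764461.

0.0138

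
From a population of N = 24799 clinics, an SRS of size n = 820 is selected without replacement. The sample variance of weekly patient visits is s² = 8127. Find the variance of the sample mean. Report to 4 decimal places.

9.5833

Under SRS without replacement, Var(ȳ) = (1 − f)·s²/n with f = n/N = 820/24799 = 0.03306585.
Var(ȳ) = (1 − 0.03306585)·8127/820 = 0.96693415·9.9109756 = 9.5832608.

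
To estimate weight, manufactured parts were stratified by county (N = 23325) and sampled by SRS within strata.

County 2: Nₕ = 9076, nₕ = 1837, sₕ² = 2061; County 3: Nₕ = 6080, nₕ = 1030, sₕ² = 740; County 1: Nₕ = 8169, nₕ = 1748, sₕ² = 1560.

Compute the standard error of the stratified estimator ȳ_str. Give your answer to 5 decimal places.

Var(ȳ_str) = Σₕ Wₕ²(1 − fₕ)sₕ²/nₕ with Wₕ = Nₕ/N, N = 23325.
County 2: Wₕ = 0.38911040; term = 0.38911040²·(1 − 0.20240194)·2061/1837 = 0.1354873.
County 3: Wₕ = 0.26066452; term = 0.26066452²·(1 − 0.16940789)·740/1030 = 0.040545826.
County 1: Wₕ = 0.35022508; term = 0.35022508²·(1 − 0.21397968)·1560/1748 = 0.086042185.
Sum = 0.26207531.
SE = √(0.26207531) = 0.51193.

0.51193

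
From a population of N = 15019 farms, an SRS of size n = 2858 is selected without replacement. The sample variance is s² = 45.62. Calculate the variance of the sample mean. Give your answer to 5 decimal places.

Under SRS without replacement, Var(ȳ) = (1 − f)·s²/n with f = n/N = 2858/15019 = 0.19029230.
Var(ȳ) = (1 − 0.19029230)·45.62/2858 = 0.80970770·0.015962211 = 0.012924725.

0.01292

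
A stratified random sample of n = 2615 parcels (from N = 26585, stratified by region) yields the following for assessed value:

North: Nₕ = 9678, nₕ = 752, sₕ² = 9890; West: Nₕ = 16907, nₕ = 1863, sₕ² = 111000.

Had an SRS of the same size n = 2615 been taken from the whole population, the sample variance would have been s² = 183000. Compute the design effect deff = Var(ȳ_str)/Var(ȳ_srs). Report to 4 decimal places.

0.3653

Var(ȳ_str) = Σ Wₕ²(1−fₕ)sₕ²/nₕ with Wₕ = Nₕ/26585:
  North: (9678/26585)²·(1−752/9678)·9890/752 = 1.6074876
  West: (16907/26585)²·(1−1863/16907)·111000/1863 = 21.442068
  → Var(ȳ_str) = 23.049556.
Var(ȳ_srs) = (1 − 2615/26585)·183000/2615 = 63.097299.
deff = 23.049556 / 63.097299 = 0.3653.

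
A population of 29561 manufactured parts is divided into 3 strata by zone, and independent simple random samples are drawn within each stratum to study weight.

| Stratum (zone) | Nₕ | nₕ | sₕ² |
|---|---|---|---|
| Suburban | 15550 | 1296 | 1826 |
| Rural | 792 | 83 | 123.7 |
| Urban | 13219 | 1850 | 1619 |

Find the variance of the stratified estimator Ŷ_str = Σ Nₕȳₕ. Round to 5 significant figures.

4.4465 × 10^8

Var(Ŷ_str) = Σₕ Nₕ²(1 − fₕ)sₕ²/nₕ.
Suburban: 15550²·(1 − 1296/15550)·1826/1296 = 3.1229348 × 10^8.
Rural: 792²·(1 − 83/792)·123.7/83 = 836879.68.
Urban: 13219²·(1 − 1850/13219)·1619/1850 = 1.3152127 × 10^8.
Sum = 4.4465163 × 10^8.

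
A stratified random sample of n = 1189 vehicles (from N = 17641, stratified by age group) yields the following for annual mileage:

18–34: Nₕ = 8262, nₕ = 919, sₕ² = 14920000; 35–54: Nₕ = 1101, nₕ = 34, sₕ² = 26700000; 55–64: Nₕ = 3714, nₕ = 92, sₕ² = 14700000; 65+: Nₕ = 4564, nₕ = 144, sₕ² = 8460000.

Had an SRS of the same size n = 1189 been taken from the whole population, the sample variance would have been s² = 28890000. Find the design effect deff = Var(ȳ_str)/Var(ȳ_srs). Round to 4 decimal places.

Var(ȳ_str) = Σ Wₕ²(1−fₕ)sₕ²/nₕ with Wₕ = Nₕ/17641:
  18–34: (8262/17641)²·(1−919/8262)·14920000/919 = 3164.9411
  35–54: (1101/17641)²·(1−34/1101)·26700000/34 = 2964.406
  55–64: (3714/17641)²·(1−92/3714)·14700000/92 = 6906.7455
  65+: (4564/17641)²·(1−144/4564)·8460000/144 = 3808.2844
  → Var(ȳ_str) = 16844.377.
Var(ȳ_srs) = (1 − 1189/17641)·28890000/1189 = 22660.067.
deff = 16844.377 / 22660.067 = 0.7434.

0.7434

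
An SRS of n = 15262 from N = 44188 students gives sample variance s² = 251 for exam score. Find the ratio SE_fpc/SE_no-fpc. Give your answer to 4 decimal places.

0.8091

f = n/N = 15262/44188 = 0.34538789.
SE_no-fpc = √(s²/n) = 0.12824225; SE_fpc = √((1−f)s²/n) = 0.10375837.
Ratio = √(1−f) = 0.80908103.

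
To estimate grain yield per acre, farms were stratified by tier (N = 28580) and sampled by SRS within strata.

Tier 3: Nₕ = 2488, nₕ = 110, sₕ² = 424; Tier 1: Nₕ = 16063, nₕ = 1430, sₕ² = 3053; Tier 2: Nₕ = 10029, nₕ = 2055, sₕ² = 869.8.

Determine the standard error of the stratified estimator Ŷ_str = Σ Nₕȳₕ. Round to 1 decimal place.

Var(Ŷ_str) = Σₕ Nₕ²(1 − fₕ)sₕ²/nₕ.
Tier 3: 2488²·(1 − 110/2488)·424/110 = 2.2805279 × 10^7.
Tier 1: 16063²·(1 − 1430/16063)·3053/1430 = 5.0182327 × 10^8.
Tier 2: 10029²·(1 − 2055/10029)·869.8/2055 = 3.3848657 × 10^7.
Sum = 5.5847721 × 10^8.
SE = √(5.5847721 × 10^8) = 23632.1.

23632.1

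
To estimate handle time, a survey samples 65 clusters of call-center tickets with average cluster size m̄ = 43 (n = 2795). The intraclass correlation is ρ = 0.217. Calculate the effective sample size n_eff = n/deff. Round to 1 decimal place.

deff = 1 + (43 − 1)·0.217 = 1 + 9.114 = 10.114.
n_eff = 2795 / 10.114 = 276.3.

276.3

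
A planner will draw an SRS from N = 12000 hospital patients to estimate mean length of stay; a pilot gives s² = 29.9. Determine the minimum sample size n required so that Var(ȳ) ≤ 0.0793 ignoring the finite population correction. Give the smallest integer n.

Without fpc, n₀ = s²/D = 29.9/0.0793 = 377.0492.
Rounding up, n = 378.

378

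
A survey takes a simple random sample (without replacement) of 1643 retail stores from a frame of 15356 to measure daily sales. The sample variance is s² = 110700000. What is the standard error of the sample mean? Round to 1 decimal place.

245.3

Under SRS without replacement, Var(ȳ) = (1 − f)·s²/n with f = n/N = 1643/15356 = 0.10699401.
Var(ȳ) = (1 − 0.10699401)·110700000/1643 = 0.89300599·67376.75 = 60167.841.
SE(ȳ) = √(60167.841) = 245.3.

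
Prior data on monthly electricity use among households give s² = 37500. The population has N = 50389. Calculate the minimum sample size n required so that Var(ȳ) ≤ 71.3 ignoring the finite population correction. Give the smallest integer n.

526

Without fpc, n₀ = s²/D = 37500/71.3 = 525.9467.
Rounding up, n = 526.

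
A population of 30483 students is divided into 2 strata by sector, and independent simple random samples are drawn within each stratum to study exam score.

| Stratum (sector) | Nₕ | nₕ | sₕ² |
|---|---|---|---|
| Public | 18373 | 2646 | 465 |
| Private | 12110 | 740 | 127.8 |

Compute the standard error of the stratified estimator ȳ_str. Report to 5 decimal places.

0.28326

Var(ȳ_str) = Σₕ Wₕ²(1 − fₕ)sₕ²/nₕ with Wₕ = Nₕ/N, N = 30483.
Public: Wₕ = 0.60272939; term = 0.60272939²·(1 − 0.14401568)·465/2646 = 0.054647923.
Private: Wₕ = 0.39727061; term = 0.39727061²·(1 − 0.06110652)·127.8/740 = 0.025591063.
Sum = 0.080238986.
SE = √(0.080238986) = 0.28326.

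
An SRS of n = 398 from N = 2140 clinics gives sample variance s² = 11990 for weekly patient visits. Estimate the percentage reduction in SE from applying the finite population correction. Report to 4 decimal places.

9.7770

f = n/N = 398/2140 = 0.18598131.
SE_no-fpc = √(s²/n) = 5.4886818; SE_fpc = √((1−f)s²/n) = 4.9520525.
Ratio = √(1−f) = 0.90222984. Reduction = 100·(1 − 0.90222984) = 9.7770%.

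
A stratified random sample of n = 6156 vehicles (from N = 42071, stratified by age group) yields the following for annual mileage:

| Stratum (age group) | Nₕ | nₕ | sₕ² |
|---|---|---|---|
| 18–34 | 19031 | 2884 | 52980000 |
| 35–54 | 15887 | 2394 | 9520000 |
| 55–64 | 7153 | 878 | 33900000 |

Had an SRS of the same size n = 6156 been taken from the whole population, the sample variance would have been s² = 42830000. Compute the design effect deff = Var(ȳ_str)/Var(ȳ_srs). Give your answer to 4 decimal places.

Var(ȳ_str) = Σ Wₕ²(1−fₕ)sₕ²/nₕ with Wₕ = Nₕ/42071:
  18–34: (19031/42071)²·(1−2884/19031)·52980000/2884 = 3189.3669
  35–54: (15887/42071)²·(1−2394/15887)·9520000/2394 = 481.61228
  55–64: (7153/42071)²·(1−878/7153)·33900000/878 = 979.1325
  → Var(ȳ_str) = 4650.1117.
Var(ȳ_srs) = (1 − 6156/42071)·42830000/6156 = 5939.399.
deff = 4650.1117 / 5939.399 = 0.7829.

0.7829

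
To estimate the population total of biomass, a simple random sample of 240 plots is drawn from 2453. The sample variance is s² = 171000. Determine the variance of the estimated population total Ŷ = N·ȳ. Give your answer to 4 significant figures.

3.868 × 10^9

Var(Ŷ) = N²·Var(ȳ) = N²·(1 − n/N)·s²/n.
f = 240/2453 = 0.09783938; Var(ȳ) = 0.90216062·171000/240 = 642.78944.
Var(Ŷ) = 2453² · 642.78944 = 3.8677984 × 10^9.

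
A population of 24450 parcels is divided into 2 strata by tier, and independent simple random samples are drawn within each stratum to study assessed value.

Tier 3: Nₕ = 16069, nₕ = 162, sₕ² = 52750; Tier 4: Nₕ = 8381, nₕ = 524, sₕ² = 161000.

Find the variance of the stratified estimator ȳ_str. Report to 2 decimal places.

173.07

Var(ȳ_str) = Σₕ Wₕ²(1 − fₕ)sₕ²/nₕ with Wₕ = Nₕ/N, N = 24450.
Tier 3: Wₕ = 0.65721881; term = 0.65721881²·(1 − 0.01008152)·52750/162 = 139.22809.
Tier 4: Wₕ = 0.34278119; term = 0.34278119²·(1 − 0.06252237)·161000/524 = 33.844605.
Sum = 173.0727.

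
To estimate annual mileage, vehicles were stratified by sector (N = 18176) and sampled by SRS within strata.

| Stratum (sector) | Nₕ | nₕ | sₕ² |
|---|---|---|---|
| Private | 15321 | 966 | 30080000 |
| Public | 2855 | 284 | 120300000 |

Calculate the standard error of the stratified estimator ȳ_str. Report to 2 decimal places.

173.61

Var(ȳ_str) = Σₕ Wₕ²(1 − fₕ)sₕ²/nₕ with Wₕ = Nₕ/N, N = 18176.
Private: Wₕ = 0.84292474; term = 0.84292474²·(1 − 0.06305071)·30080000/966 = 20729.765.
Public: Wₕ = 0.15707526; term = 0.15707526²·(1 − 0.09947461)·120300000/284 = 9411.5.
Sum = 30141.265.
SE = √(30141.265) = 173.61.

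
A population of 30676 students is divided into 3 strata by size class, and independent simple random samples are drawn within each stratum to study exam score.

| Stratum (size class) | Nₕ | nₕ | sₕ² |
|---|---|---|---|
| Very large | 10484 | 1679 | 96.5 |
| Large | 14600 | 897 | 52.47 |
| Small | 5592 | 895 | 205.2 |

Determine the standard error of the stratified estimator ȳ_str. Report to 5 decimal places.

Var(ȳ_str) = Σₕ Wₕ²(1 − fₕ)sₕ²/nₕ with Wₕ = Nₕ/N, N = 30676.
Very large: Wₕ = 0.34176555; term = 0.34176555²·(1 − 0.16014880)·96.5/1679 = 0.0056381358.
Large: Wₕ = 0.47594210; term = 0.47594210²·(1 − 0.06143836)·52.47/897 = 0.012436257.
Small: Wₕ = 0.18229235; term = 0.18229235²·(1 − 0.16005007)·205.2/895 = 0.0063994785.
Sum = 0.024473871.
SE = √(0.024473871) = 0.15644.

0.15644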